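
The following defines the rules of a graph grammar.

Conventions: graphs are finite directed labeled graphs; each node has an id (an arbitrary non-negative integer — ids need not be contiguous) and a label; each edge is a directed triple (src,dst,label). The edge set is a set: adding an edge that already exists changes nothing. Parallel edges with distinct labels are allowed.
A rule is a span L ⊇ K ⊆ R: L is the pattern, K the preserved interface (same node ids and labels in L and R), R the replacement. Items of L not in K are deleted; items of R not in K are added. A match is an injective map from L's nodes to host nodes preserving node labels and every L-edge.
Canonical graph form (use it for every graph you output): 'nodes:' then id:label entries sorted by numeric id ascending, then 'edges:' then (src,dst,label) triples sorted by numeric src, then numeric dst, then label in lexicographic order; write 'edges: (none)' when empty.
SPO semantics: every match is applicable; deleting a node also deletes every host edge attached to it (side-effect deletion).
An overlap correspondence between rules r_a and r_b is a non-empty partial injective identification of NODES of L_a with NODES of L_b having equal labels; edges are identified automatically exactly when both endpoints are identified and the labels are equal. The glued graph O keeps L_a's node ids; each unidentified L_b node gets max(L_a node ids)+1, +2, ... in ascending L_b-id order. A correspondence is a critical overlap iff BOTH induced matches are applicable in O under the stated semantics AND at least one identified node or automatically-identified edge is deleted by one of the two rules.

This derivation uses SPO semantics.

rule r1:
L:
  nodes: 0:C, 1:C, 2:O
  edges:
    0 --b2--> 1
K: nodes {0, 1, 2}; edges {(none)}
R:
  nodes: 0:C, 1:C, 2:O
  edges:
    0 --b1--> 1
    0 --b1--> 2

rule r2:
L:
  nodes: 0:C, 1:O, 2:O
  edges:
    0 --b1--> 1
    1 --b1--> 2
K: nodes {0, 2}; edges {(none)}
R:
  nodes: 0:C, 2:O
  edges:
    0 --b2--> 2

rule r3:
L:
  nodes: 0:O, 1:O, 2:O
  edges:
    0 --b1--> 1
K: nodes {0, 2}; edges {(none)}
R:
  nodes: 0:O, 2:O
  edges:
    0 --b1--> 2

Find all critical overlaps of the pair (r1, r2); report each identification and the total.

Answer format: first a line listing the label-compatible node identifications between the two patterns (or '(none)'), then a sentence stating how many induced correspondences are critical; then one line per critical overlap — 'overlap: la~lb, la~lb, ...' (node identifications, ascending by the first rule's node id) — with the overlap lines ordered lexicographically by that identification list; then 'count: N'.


label-compatible node identifications between L(r1) and L(r2): 0~0, 1~0, 2~1, 2~2
3 of the induced correspondences are critical overlaps of r1 and r2.
overlap: 0~0, 2~1
overlap: 1~0, 2~1
overlap: 2~1
count: 3


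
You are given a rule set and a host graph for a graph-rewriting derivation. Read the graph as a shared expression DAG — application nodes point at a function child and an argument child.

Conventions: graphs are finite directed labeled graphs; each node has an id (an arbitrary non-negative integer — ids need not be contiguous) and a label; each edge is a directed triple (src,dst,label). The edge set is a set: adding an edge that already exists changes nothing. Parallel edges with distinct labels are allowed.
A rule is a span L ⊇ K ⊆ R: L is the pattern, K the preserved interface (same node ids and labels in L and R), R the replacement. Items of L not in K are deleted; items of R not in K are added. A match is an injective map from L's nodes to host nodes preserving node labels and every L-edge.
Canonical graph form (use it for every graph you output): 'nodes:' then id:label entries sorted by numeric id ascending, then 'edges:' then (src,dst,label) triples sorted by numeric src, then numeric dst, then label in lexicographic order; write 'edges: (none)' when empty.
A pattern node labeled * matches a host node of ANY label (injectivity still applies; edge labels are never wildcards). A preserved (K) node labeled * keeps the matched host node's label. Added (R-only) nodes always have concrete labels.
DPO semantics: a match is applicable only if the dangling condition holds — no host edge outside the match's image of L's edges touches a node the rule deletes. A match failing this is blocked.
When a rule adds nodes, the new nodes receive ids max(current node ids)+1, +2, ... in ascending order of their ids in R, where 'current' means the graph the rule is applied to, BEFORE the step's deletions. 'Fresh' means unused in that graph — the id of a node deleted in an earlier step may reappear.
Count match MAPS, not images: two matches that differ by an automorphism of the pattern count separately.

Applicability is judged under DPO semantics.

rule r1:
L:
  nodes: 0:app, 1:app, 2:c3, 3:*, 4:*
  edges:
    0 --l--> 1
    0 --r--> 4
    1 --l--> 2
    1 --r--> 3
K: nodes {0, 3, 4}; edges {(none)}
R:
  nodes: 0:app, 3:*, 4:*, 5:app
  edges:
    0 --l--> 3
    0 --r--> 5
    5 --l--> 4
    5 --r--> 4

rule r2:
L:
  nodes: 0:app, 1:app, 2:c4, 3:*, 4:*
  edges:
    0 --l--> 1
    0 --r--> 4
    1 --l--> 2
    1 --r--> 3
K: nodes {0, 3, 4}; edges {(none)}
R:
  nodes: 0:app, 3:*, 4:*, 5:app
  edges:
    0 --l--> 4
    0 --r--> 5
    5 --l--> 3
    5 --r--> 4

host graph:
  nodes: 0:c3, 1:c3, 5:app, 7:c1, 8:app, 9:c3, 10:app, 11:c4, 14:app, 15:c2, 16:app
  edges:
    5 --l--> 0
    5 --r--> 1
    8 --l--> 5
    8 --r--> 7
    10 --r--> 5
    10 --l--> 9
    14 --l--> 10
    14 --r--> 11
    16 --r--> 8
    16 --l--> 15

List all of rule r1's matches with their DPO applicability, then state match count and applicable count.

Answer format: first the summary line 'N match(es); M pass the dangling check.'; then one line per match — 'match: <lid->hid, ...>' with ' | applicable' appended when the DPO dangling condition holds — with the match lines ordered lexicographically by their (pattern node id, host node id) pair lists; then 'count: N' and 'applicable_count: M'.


2 match(es); 1 pass the dangling check.
match: 0->8, 1->5, 2->0, 3->1, 4->7
match: 0->14, 1->10, 2->9, 3->5, 4->11 | applicable
count: 2
applicable_count: 1


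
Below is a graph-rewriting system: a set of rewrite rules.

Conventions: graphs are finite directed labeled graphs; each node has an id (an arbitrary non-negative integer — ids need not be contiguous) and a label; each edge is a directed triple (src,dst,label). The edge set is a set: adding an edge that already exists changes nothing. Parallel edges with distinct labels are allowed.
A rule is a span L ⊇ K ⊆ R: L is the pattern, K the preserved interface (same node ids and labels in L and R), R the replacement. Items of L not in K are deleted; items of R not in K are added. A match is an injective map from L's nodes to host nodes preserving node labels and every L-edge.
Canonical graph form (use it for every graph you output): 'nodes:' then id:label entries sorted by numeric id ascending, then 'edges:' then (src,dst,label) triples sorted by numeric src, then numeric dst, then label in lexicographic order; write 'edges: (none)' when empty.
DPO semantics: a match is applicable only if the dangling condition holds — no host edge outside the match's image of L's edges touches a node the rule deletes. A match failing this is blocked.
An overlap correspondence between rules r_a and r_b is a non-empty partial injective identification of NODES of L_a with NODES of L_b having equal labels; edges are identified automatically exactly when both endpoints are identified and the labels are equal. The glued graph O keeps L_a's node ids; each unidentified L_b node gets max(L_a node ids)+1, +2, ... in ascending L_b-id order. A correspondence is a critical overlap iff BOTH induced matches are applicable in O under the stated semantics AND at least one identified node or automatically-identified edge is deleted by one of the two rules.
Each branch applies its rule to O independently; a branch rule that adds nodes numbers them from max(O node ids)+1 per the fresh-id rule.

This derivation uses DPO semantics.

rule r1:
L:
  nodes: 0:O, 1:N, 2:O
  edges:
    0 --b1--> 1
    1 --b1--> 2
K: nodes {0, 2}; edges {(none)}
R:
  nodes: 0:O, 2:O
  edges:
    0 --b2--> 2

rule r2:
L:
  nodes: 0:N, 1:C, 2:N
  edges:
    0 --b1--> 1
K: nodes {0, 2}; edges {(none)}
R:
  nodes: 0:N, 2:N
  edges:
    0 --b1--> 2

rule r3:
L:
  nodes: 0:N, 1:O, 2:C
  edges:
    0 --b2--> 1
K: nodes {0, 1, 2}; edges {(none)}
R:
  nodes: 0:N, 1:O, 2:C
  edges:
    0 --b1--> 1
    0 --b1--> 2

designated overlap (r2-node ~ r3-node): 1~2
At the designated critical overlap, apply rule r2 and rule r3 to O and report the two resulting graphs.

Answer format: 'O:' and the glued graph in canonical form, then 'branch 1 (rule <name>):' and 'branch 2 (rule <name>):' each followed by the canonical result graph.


O:
nodes: 0:N, 1:C, 2:N, 3:N, 4:O
edges: (0,1,b1); (3,4,b2)
branch 1 (rule r2):
nodes: 0:N, 2:N, 3:N, 4:O
edges: (0,2,b1); (3,4,b2)
branch 2 (rule r3):
nodes: 0:N, 1:C, 2:N, 3:N, 4:O
edges: (0,1,b1); (3,1,b1); (3,4,b1)


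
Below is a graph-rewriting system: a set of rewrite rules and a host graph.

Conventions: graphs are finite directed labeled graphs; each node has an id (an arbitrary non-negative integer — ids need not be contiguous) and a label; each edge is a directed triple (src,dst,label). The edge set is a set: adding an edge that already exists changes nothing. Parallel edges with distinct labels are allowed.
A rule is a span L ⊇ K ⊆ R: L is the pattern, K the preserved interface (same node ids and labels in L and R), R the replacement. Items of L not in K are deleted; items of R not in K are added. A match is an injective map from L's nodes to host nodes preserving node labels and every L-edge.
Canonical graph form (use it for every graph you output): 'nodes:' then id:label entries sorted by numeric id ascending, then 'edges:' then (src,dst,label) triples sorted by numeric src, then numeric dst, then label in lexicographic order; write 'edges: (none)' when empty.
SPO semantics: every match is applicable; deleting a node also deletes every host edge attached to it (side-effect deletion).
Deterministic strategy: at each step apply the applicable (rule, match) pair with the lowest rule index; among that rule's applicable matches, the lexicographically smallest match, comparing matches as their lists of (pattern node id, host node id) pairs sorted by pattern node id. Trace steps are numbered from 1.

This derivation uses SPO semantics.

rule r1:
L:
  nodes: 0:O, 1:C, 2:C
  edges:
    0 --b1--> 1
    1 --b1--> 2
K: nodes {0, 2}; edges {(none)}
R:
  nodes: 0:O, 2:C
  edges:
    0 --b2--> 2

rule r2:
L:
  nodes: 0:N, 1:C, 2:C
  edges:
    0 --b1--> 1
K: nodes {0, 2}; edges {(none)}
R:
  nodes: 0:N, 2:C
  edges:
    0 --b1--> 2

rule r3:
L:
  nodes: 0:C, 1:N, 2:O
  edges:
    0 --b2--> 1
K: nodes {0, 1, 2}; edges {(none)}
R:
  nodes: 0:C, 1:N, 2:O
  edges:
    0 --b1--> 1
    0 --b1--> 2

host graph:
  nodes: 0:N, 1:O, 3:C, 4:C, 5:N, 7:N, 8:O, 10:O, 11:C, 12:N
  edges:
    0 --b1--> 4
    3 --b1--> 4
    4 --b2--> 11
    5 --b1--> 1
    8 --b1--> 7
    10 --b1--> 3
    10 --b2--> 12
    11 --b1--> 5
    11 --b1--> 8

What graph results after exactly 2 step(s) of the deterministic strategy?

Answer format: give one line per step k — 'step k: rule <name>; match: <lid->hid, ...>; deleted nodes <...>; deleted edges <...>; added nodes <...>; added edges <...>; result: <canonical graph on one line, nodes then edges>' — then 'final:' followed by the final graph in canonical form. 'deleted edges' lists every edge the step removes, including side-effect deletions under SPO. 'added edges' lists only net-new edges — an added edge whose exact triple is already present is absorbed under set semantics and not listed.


step 1: rule r1; match: 0->10, 1->3, 2->4; deleted nodes 3; deleted edges (3,4,b1); (10,3,b1); added nodes (none); added edges (10,4,b2); result: nodes: 0:N, 1:O, 4:C, 5:N, 7:N, 8:O, 10:O, 11:C, 12:N edges: (0,4,b1); (4,11,b2); (5,1,b1); (8,7,b1); (10,4,b2); (10,12,b2); (11,5,b1); (11,8,b1)
step 2: rule r2; match: 0->0, 1->4, 2->11; deleted nodes 4; deleted edges (0,4,b1); (4,11,b2); (10,4,b2); added nodes (none); added edges (0,11,b1); result: nodes: 0:N, 1:O, 5:N, 7:N, 8:O, 10:O, 11:C, 12:N edges: (0,11,b1); (5,1,b1); (8,7,b1); (10,12,b2); (11,5,b1); (11,8,b1)
final:
nodes: 0:N, 1:O, 5:N, 7:N, 8:O, 10:O, 11:C, 12:N
edges: (0,11,b1); (5,1,b1); (8,7,b1); (10,12,b2); (11,5,b1); (11,8,b1)


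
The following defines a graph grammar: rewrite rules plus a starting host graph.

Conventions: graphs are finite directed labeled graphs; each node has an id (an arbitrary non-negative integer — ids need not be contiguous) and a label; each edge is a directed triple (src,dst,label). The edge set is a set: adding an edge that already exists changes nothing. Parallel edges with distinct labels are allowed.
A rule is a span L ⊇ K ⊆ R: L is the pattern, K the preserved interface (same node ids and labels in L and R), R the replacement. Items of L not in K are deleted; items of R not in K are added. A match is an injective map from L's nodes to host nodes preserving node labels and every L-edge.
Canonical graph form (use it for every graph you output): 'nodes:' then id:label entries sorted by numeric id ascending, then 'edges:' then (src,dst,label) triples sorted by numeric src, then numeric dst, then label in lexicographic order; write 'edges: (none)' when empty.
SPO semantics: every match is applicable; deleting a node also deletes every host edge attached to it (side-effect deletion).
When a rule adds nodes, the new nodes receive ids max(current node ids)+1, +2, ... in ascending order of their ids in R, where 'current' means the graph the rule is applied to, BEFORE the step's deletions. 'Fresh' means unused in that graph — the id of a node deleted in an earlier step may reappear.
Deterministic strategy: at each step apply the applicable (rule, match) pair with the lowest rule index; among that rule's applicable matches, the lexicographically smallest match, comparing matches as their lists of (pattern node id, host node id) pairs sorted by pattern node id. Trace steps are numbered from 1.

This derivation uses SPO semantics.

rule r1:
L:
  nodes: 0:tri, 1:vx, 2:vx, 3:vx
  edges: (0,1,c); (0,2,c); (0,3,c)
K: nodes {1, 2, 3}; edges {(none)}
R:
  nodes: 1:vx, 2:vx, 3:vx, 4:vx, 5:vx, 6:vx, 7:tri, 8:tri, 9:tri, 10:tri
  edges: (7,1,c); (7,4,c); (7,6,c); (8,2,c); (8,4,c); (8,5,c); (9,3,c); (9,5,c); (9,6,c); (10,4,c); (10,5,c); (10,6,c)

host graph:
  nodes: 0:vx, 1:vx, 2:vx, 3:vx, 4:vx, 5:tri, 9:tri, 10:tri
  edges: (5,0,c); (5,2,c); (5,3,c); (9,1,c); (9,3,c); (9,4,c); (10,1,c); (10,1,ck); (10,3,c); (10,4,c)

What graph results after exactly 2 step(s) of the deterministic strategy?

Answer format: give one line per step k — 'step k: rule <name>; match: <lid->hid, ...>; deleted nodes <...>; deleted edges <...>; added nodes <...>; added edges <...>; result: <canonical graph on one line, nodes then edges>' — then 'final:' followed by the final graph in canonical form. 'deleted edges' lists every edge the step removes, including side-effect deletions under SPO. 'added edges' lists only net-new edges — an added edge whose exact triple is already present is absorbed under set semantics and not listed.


step 1: rule r1; match: 0->5, 1->0, 2->2, 3->3; deleted nodes 5; deleted edges (5,0,c); (5,2,c); (5,3,c); added nodes 11, 12, 13, 14, 15, 16, 17; added edges (14,0,c); (14,11,c); (14,13,c); (15,2,c); (15,11,c); (15,12,c); (16,3,c); (16,12,c); (16,13,c); (17,11,c); (17,12,c); (17,13,c); result: nodes: 0:vx, 1:vx, 2:vx, 3:vx, 4:vx, 9:tri, 10:tri, 11:vx, 12:vx, 13:vx, 14:tri, 15:tri, 16:tri, 17:tri edges: (9,1,c); (9,3,c); (9,4,c); (10,1,c); (10,1,ck); (10,3,c); (10,4,c); (14,0,c); (14,11,c); (14,13,c); (15,2,c); (15,11,c); (15,12,c); (16,3,c); (16,12,c); (16,13,c); (17,11,c); (17,12,c); (17,13,c)
step 2: rule r1; match: 0->9, 1->1, 2->3, 3->4; deleted nodes 9; deleted edges (9,1,c); (9,3,c); (9,4,c); added nodes 18, 19, 20, 21, 22, 23, 24; added edges (21,1,c); (21,18,c); (21,20,c); (22,3,c); (22,18,c); (22,19,c); (23,4,c); (23,19,c); (23,20,c); (24,18,c); (24,19,c); (24,20,c); result: nodes: 0:vx, 1:vx, 2:vx, 3:vx, 4:vx, 10:tri, 11:vx, 12:vx, 13:vx, 14:tri, 15:tri, 16:tri, 17:tri, 18:vx, 19:vx, 20:vx, 21:tri, 22:tri, 23:tri, 24:tri edges: (10,1,c); (10,1,ck); (10,3,c); (10,4,c); (14,0,c); (14,11,c); (14,13,c); (15,2,c); (15,11,c); (15,12,c); (16,3,c); (16,12,c); (16,13,c); (17,11,c); (17,12,c); (17,13,c); (21,1,c); (21,18,c); (21,20,c); (22,3,c); (22,18,c); (22,19,c); (23,4,c); (23,19,c); (23,20,c); (24,18,c); (24,19,c); (24,20,c)
final:
nodes: 0:vx, 1:vx, 2:vx, 3:vx, 4:vx, 10:tri, 11:vx, 12:vx, 13:vx, 14:tri, 15:tri, 16:tri, 17:tri, 18:vx, 19:vx, 20:vx, 21:tri, 22:tri, 23:tri, 24:tri
edges: (10,1,c); (10,1,ck); (10,3,c); (10,4,c); (14,0,c); (14,11,c); (14,13,c); (15,2,c); (15,11,c); (15,12,c); (16,3,c); (16,12,c); (16,13,c); (17,11,c); (17,12,c); (17,13,c); (21,1,c); (21,18,c); (21,20,c); (22,3,c); (22,18,c); (22,19,c); (23,4,c); (23,19,c); (23,20,c); (24,18,c); (24,19,c); (24,20,c)


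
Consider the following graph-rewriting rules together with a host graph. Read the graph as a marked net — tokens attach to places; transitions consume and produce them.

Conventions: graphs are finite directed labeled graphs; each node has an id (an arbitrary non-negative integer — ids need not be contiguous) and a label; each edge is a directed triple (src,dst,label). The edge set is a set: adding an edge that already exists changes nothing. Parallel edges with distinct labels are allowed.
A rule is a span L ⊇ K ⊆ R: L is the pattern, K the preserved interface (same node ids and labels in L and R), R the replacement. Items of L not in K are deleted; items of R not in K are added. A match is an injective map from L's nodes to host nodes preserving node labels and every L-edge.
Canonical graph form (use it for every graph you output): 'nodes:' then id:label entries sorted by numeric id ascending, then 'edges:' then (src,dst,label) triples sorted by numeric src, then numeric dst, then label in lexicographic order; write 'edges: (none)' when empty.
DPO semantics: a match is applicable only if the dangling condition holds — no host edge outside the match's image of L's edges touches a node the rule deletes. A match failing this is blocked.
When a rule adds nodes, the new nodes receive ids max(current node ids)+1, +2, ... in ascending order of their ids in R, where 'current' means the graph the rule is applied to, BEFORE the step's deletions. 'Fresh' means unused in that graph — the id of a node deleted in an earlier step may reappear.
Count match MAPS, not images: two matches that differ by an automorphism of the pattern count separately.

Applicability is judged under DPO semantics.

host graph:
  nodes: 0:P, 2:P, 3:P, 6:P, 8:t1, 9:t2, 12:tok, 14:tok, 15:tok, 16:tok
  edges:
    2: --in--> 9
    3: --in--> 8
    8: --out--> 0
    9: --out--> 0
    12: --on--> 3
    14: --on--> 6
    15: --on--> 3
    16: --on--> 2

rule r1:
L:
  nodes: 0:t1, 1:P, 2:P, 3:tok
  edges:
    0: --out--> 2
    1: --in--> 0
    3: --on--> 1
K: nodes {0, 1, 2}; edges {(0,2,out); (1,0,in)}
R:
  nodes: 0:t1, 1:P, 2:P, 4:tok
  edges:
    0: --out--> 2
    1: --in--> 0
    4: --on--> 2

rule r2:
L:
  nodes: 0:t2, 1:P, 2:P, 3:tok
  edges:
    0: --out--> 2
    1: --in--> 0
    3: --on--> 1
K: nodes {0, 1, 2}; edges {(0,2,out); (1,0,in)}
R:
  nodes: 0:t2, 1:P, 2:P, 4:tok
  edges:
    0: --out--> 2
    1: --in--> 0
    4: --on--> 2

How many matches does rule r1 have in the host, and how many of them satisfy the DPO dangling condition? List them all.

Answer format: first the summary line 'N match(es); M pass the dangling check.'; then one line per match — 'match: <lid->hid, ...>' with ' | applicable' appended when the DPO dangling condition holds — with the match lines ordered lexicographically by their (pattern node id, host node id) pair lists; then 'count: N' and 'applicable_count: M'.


2 match(es); 2 pass the dangling check.
match: 0->8, 1->3, 2->0, 3->12 | applicable
match: 0->8, 1->3, 2->0, 3->15 | applicable
count: 2
applicable_count: 2


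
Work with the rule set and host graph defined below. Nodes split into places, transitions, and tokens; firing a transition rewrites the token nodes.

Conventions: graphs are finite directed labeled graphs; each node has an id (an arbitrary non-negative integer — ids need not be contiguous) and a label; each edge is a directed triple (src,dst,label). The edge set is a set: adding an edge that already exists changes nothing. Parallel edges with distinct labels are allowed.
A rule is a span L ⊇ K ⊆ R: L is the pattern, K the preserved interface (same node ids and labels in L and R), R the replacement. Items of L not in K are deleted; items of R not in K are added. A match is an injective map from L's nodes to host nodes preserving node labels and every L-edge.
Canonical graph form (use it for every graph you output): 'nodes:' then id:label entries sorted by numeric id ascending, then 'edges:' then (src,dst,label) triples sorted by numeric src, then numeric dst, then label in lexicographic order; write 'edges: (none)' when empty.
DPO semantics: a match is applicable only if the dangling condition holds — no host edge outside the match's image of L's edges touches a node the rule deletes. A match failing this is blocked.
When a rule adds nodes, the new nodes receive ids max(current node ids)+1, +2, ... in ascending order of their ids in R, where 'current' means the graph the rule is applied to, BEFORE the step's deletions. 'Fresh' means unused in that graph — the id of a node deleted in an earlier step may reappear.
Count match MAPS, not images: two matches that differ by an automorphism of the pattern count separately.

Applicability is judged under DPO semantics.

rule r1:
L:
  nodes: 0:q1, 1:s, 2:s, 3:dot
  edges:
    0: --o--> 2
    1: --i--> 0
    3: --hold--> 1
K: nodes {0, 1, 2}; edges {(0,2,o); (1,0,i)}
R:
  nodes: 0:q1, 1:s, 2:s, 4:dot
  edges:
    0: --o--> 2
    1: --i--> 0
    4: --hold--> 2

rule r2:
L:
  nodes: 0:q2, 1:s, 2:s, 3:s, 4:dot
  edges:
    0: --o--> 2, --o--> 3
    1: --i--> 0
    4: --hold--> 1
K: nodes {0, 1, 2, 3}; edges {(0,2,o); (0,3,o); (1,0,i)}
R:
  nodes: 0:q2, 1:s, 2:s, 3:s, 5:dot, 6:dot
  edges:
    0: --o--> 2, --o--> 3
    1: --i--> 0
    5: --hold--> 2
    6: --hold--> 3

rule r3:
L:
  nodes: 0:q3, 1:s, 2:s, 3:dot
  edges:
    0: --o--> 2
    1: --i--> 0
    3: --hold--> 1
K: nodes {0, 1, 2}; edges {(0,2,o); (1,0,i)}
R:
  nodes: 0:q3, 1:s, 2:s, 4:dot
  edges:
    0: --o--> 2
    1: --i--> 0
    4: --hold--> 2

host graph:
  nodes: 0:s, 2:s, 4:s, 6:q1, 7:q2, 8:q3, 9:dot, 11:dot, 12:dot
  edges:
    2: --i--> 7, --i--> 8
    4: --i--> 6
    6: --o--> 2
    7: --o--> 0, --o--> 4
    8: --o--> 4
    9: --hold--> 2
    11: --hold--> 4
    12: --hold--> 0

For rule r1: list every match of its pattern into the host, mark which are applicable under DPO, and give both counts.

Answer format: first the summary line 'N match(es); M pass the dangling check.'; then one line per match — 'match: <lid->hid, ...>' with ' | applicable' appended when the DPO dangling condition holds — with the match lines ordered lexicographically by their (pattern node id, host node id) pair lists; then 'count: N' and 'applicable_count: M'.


1 match(es); 1 pass the dangling check.
match: 0->6, 1->4, 2->2, 3->11 | applicable
count: 1
applicable_count: 1


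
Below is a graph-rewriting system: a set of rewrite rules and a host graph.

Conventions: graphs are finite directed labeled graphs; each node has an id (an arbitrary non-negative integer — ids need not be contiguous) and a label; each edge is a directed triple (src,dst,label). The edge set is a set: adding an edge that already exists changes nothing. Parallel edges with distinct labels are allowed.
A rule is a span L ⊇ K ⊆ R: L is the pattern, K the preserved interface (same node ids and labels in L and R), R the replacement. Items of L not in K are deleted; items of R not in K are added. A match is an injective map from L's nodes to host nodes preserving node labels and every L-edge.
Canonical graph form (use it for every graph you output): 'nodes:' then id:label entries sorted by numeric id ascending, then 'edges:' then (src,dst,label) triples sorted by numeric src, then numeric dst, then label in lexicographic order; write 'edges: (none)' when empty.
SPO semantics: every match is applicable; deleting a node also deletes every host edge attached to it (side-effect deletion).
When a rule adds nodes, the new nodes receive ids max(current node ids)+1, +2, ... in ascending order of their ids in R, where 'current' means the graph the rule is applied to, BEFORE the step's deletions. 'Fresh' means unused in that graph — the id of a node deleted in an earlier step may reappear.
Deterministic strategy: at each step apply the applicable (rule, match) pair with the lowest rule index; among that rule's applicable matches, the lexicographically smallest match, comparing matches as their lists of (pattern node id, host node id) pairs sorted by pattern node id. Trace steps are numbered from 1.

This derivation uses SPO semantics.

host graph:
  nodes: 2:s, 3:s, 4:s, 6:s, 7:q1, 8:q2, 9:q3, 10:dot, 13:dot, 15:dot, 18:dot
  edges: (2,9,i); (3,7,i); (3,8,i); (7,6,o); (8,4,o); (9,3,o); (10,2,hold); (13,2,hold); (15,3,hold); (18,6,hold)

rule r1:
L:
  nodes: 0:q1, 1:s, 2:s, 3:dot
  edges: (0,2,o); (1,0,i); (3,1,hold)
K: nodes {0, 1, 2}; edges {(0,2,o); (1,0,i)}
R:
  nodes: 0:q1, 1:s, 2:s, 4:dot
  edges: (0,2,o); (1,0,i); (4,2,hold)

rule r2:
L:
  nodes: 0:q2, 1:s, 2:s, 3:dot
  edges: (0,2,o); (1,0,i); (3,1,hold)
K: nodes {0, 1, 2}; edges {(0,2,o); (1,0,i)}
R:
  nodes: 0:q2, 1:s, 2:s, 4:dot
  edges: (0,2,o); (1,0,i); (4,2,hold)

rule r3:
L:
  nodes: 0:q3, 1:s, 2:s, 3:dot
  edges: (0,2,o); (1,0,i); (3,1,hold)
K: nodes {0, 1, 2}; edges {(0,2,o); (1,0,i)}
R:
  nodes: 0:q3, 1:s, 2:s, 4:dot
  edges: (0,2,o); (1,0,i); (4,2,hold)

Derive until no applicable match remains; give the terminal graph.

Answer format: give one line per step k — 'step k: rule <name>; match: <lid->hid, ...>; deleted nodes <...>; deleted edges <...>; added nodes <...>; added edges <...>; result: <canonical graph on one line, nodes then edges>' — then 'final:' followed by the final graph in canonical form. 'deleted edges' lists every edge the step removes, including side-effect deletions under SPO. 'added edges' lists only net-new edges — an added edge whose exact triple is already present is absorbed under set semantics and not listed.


step 1: rule r1; match: 0->7, 1->3, 2->6, 3->15; deleted nodes 15; deleted edges (15,3,hold); added nodes 19; added edges (19,6,hold); result: nodes: 2:s, 3:s, 4:s, 6:s, 7:q1, 8:q2, 9:q3, 10:dot, 13:dot, 18:dot, 19:dot edges: (2,9,i); (3,7,i); (3,8,i); (7,6,o); (8,4,o); (9,3,o); (10,2,hold); (13,2,hold); (18,6,hold); (19,6,hold)
step 2: rule r3; match: 0->9, 1->2, 2->3, 3->10; deleted nodes 10; deleted edges (10,2,hold); added nodes 20; added edges (20,3,hold); result: nodes: 2:s, 3:s, 4:s, 6:s, 7:q1, 8:q2, 9:q3, 13:dot, 18:dot, 19:dot, 20:dot edges: (2,9,i); (3,7,i); (3,8,i); (7,6,o); (8,4,o); (9,3,o); (13,2,hold); (18,6,hold); (19,6,hold); (20,3,hold)
step 3: rule r1; match: 0->7, 1->3, 2->6, 3->20; deleted nodes 20; deleted edges (20,3,hold); added nodes 21; added edges (21,6,hold); result: nodes: 2:s, 3:s, 4:s, 6:s, 7:q1, 8:q2, 9:q3, 13:dot, 18:dot, 19:dot, 21:dot edges: (2,9,i); (3,7,i); (3,8,i); (7,6,o); (8,4,o); (9,3,o); (13,2,hold); (18,6,hold); (19,6,hold); (21,6,hold)
step 4: rule r3; match: 0->9, 1->2, 2->3, 3->13; deleted nodes 13; deleted edges (13,2,hold); added nodes 22; added edges (22,3,hold); result: nodes: 2:s, 3:s, 4:s, 6:s, 7:q1, 8:q2, 9:q3, 18:dot, 19:dot, 21:dot, 22:dot edges: (2,9,i); (3,7,i); (3,8,i); (7,6,o); (8,4,o); (9,3,o); (18,6,hold); (19,6,hold); (21,6,hold); (22,3,hold)
step 5: rule r1; match: 0->7, 1->3, 2->6, 3->22; deleted nodes 22; deleted edges (22,3,hold); added nodes 23; added edges (23,6,hold); result: nodes: 2:s, 3:s, 4:s, 6:s, 7:q1, 8:q2, 9:q3, 18:dot, 19:dot, 21:dot, 23:dot edges: (2,9,i); (3,7,i); (3,8,i); (7,6,o); (8,4,o); (9,3,o); (18,6,hold); (19,6,hold); (21,6,hold); (23,6,hold)
final:
nodes: 2:s, 3:s, 4:s, 6:s, 7:q1, 8:q2, 9:q3, 18:dot, 19:dot, 21:dot, 23:dot
edges: (2,9,i); (3,7,i); (3,8,i); (7,6,o); (8,4,o); (9,3,o); (18,6,hold); (19,6,hold); (21,6,hold); (23,6,hold)


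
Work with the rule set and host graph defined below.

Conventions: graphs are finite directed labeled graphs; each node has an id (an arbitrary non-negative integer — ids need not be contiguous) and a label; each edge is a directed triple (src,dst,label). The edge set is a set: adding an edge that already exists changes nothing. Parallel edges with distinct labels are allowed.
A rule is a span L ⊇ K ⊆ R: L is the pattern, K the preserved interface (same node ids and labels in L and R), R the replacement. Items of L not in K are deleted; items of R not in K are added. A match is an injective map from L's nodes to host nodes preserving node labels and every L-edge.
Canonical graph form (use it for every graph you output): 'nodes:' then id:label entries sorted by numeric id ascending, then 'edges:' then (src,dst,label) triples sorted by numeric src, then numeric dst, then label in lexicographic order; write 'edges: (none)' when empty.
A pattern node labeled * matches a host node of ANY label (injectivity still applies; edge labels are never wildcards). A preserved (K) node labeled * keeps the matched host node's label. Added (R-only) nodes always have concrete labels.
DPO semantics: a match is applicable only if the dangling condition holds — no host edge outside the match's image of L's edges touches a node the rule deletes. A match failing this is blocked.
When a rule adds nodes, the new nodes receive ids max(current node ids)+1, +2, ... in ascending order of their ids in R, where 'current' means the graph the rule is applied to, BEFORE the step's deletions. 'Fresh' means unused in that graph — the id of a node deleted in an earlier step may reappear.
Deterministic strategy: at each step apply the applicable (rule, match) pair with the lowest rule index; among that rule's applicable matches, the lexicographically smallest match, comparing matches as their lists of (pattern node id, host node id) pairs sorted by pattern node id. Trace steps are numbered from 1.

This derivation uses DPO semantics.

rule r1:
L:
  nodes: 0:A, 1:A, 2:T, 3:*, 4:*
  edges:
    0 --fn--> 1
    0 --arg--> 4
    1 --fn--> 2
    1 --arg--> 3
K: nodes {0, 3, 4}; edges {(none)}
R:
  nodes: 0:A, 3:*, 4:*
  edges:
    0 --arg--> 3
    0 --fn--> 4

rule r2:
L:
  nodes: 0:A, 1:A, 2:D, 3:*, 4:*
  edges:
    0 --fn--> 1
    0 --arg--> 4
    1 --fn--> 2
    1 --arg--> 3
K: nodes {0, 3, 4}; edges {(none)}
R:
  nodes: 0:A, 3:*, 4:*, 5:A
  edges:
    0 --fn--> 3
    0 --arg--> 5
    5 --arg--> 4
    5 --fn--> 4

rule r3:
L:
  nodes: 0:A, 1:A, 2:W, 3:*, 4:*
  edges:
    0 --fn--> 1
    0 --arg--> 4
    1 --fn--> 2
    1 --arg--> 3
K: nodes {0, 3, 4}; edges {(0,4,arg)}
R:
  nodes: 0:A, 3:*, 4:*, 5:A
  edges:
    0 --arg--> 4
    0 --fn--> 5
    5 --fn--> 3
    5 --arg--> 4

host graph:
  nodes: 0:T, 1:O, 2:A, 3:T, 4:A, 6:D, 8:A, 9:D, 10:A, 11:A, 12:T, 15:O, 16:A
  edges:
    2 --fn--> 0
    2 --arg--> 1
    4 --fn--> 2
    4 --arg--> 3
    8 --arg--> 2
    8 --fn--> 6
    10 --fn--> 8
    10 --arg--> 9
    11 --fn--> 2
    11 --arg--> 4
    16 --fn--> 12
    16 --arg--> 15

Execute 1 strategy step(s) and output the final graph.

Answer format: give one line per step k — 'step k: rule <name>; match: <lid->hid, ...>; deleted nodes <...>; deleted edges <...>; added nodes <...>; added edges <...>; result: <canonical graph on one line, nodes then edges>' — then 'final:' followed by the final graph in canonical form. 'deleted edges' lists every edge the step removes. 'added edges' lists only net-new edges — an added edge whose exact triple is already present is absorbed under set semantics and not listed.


step 1: rule r2; match: 0->10, 1->8, 2->6, 3->2, 4->9; deleted nodes 6, 8; deleted edges (8,2,arg); (8,6,fn); (10,8,fn); (10,9,arg); added nodes 17; added edges (10,2,fn); (10,17,arg); (17,9,arg); (17,9,fn); result: nodes: 0:T, 1:O, 2:A, 3:T, 4:A, 9:D, 10:A, 11:A, 12:T, 15:O, 16:A, 17:A edges: (2,0,fn); (2,1,arg); (4,2,fn); (4,3,arg); (10,2,fn); (10,17,arg); (11,2,fn); (11,4,arg); (16,12,fn); (16,15,arg); (17,9,arg); (17,9,fn)
final:
nodes: 0:T, 1:O, 2:A, 3:T, 4:A, 9:D, 10:A, 11:A, 12:T, 15:O, 16:A, 17:A
edges: (2,0,fn); (2,1,arg); (4,2,fn); (4,3,arg); (10,2,fn); (10,17,arg); (11,2,fn); (11,4,arg); (16,12,fn); (16,15,arg); (17,9,arg); (17,9,fn)


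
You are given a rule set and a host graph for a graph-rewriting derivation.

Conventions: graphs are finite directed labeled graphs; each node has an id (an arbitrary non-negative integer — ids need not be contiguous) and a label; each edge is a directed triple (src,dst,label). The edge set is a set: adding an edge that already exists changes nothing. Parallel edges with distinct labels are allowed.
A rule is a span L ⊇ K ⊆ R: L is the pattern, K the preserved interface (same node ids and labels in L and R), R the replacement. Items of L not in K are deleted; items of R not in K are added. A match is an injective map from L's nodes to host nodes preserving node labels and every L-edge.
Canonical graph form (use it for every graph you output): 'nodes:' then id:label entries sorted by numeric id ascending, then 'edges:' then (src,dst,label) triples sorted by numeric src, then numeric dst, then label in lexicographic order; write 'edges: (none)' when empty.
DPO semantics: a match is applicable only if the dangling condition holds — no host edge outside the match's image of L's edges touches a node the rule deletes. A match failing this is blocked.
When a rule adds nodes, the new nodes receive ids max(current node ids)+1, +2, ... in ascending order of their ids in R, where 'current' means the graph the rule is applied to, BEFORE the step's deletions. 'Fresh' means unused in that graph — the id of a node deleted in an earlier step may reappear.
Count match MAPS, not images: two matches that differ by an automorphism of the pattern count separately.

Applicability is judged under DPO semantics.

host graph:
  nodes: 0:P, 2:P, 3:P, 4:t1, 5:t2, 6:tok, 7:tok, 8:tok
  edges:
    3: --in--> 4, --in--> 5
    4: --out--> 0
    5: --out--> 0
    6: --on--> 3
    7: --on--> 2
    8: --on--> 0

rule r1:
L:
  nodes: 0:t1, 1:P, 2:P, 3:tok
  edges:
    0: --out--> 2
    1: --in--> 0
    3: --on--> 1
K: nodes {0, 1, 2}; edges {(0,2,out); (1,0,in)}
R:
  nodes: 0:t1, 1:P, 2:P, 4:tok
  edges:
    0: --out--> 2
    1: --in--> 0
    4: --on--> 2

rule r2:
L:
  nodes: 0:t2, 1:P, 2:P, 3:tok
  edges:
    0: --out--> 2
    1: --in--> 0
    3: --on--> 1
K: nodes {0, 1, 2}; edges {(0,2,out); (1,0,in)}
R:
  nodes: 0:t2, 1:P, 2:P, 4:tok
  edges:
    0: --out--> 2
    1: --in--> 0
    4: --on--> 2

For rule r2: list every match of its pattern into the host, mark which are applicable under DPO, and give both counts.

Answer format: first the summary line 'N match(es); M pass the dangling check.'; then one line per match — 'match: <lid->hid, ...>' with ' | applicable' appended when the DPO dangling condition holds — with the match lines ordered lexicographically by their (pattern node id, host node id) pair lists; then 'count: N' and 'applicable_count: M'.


1 match(es); 1 pass the dangling check.
match: 0->5, 1->3, 2->0, 3->6 | applicable
count: 1
applicable_count: 1


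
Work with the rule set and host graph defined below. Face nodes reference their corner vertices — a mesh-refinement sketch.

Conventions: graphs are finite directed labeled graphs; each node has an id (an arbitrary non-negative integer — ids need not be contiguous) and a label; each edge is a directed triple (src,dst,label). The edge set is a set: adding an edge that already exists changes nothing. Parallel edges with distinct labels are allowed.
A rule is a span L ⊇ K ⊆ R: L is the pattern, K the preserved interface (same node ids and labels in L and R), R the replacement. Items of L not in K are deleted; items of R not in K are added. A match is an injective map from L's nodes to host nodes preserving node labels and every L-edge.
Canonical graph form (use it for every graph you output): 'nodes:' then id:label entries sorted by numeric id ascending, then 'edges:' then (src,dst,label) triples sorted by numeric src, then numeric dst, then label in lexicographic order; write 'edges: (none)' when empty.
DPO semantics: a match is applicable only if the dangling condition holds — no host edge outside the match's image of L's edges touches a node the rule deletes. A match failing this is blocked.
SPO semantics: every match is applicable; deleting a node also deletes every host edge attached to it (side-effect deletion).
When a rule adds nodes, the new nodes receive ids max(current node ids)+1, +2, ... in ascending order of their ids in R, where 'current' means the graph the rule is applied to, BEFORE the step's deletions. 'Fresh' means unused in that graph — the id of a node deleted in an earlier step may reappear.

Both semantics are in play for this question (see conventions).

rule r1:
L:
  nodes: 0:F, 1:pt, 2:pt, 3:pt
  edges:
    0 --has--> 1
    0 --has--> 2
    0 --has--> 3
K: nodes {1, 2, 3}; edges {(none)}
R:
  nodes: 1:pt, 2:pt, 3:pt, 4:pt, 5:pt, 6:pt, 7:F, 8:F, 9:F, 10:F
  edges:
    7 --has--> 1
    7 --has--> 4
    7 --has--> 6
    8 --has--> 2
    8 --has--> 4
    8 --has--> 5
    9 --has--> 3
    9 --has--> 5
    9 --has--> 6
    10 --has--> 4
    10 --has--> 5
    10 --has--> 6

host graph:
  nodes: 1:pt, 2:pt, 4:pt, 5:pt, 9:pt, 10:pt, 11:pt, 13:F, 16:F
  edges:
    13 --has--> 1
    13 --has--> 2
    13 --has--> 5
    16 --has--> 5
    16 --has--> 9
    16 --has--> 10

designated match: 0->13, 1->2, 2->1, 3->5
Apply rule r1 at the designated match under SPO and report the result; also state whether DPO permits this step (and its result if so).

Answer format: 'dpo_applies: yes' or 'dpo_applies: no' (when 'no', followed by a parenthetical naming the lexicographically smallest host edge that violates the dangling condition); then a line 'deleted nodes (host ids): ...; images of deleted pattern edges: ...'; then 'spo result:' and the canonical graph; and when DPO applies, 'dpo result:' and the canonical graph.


dpo_applies: yes
deleted nodes (host ids): 13; images of deleted pattern edges: (13,1,has); (13,2,has); (13,5,has)
spo result:
nodes: 1:pt, 2:pt, 4:pt, 5:pt, 9:pt, 10:pt, 11:pt, 16:F, 17:pt, 18:pt, 19:pt, 20:F, 21:F, 22:F, 23:F
edges: (16,5,has); (16,9,has); (16,10,has); (20,2,has); (20,17,has); (20,19,has); (21,1,has); (21,17,has); (21,18,has); (22,5,has); (22,18,has); (22,19,has); (23,17,has); (23,18,has); (23,19,has)
dpo result:
nodes: 1:pt, 2:pt, 4:pt, 5:pt, 9:pt, 10:pt, 11:pt, 16:F, 17:pt, 18:pt, 19:pt, 20:F, 21:F, 22:F, 23:F
edges: (16,5,has); (16,9,has); (16,10,has); (20,2,has); (20,17,has); (20,19,has); (21,1,has); (21,17,has); (21,18,has); (22,5,has); (22,18,has); (22,19,has); (23,17,has); (23,18,has); (23,19,has)


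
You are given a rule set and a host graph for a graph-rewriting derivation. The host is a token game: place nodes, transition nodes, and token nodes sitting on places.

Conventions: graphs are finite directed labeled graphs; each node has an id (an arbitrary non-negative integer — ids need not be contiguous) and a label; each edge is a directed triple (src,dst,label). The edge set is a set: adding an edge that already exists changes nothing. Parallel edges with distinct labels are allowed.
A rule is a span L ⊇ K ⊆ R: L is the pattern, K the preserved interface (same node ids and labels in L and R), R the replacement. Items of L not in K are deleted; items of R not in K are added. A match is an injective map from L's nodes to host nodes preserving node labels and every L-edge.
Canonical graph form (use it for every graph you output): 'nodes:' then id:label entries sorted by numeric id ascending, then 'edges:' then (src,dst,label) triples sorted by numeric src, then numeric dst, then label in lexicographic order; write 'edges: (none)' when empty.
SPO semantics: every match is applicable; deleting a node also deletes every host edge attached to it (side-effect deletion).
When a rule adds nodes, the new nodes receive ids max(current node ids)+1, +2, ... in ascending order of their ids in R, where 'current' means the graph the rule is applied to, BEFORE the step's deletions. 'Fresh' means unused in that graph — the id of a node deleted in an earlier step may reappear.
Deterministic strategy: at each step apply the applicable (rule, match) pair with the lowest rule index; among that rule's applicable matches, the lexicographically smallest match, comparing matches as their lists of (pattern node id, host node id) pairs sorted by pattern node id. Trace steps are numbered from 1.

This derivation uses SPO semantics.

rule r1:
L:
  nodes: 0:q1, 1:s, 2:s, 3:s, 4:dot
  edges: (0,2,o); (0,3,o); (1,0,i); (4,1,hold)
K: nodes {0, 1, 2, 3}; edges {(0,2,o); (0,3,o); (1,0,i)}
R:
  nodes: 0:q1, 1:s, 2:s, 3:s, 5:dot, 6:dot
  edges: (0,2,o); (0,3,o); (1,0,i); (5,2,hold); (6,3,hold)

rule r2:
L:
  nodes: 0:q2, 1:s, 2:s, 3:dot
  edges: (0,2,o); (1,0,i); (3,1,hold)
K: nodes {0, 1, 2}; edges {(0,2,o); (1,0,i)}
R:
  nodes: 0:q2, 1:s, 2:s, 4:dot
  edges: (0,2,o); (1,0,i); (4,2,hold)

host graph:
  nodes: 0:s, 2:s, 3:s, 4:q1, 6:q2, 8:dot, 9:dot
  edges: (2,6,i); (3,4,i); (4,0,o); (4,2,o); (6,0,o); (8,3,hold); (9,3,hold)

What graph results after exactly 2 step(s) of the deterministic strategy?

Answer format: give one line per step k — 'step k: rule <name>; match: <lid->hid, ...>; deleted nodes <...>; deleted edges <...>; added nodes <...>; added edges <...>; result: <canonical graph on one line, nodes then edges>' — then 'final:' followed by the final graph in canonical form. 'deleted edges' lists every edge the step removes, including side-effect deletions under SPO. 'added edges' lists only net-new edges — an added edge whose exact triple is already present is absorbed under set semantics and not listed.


step 1: rule r1; match: 0->4, 1->3, 2->0, 3->2, 4->8; deleted nodes 8; deleted edges (8,3,hold); added nodes 10, 11; added edges (10,0,hold); (11,2,hold); result: nodes: 0:s, 2:s, 3:s, 4:q1, 6:q2, 9:dot, 10:dot, 11:dot edges: (2,6,i); (3,4,i); (4,0,o); (4,2,o); (6,0,o); (9,3,hold); (10,0,hold); (11,2,hold)
step 2: rule r1; match: 0->4, 1->3, 2->0, 3->2, 4->9; deleted nodes 9; deleted edges (9,3,hold); added nodes 12, 13; added edges (12,0,hold); (13,2,hold); result: nodes: 0:s, 2:s, 3:s, 4:q1, 6:q2, 10:dot, 11:dot, 12:dot, 13:dot edges: (2,6,i); (3,4,i); (4,0,o); (4,2,o); (6,0,o); (10,0,hold); (11,2,hold); (12,0,hold); (13,2,hold)
final:
nodes: 0:s, 2:s, 3:s, 4:q1, 6:q2, 10:dot, 11:dot, 12:dot, 13:dot
edges: (2,6,i); (3,4,i); (4,0,o); (4,2,o); (6,0,o); (10,0,hold); (11,2,hold); (12,0,hold); (13,2,hold)
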